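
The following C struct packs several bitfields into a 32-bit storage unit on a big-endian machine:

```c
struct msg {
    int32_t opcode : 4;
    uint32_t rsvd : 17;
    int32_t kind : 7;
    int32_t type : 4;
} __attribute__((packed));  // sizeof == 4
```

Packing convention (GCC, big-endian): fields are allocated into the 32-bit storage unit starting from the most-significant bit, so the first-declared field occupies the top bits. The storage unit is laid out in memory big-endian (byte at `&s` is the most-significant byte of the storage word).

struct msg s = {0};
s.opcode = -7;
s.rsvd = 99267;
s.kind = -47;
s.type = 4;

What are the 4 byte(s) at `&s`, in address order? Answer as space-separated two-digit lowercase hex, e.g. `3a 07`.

9c 1e 1d 14

[28+:4] opcode=-7 & 0xf = 0x9; word=0x90000000
[11+:17] rsvd=99267 & 0x1ffff = 0x183c3; word=0x9c1e1800
[4+:7] kind=-47 & 0x7f = 0x51; word=0x9c1e1d10
[0+:4] type=4 & 0xf = 0x4; word=0x9c1e1d14
word = 0x9c1e1d14 → big-endian bytes:
  [0]=0x9c  [1]=0x1e  [2]=0x1d  [3]=0x14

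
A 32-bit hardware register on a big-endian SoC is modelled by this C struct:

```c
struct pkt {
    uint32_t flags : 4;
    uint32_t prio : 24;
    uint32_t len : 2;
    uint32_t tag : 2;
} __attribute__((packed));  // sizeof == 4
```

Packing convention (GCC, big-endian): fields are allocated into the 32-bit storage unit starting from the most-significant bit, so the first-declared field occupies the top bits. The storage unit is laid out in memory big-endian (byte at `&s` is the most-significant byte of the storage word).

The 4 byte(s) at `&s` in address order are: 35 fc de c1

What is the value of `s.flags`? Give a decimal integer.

3

[0]=0x35 [1]=0xfc [2]=0xde [3]=0xc1 (big-endian) → word 0x35fcdec1
flags:4 @ bit 28 → (0x35fcdec1>>28)&0xf = 0x3  ←
prio:24 @ bit 4 → (0x35fcdec1>>4)&0xffffff = 0x5fcdec
len:2 @ bit 2 → (0x35fcdec1>>2)&0x3 = 0x0
tag:2 @ bit 0 → (0x35fcdec1>>0)&0x3 = 0x1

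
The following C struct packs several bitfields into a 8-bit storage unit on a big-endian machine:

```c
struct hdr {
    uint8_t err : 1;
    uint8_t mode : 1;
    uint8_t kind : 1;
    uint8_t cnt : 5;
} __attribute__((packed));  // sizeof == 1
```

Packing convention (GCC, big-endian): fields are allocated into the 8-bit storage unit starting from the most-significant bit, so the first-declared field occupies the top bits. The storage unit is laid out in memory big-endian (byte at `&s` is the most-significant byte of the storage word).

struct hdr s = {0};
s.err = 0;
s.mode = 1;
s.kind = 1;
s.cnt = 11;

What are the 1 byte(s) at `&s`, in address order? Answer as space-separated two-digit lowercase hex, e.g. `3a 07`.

6b

err (1b) val=0 bits=0x0 at bit 7: 0x00
mode (1b) val=1 bits=0x1 at bit 6: 0x40
kind (1b) val=1 bits=0x1 at bit 5: 0x60
cnt (5b) val=11 bits=0xb at bit 0: 0x6b
word = 0x6b → big-endian bytes:
  [0]=0x6b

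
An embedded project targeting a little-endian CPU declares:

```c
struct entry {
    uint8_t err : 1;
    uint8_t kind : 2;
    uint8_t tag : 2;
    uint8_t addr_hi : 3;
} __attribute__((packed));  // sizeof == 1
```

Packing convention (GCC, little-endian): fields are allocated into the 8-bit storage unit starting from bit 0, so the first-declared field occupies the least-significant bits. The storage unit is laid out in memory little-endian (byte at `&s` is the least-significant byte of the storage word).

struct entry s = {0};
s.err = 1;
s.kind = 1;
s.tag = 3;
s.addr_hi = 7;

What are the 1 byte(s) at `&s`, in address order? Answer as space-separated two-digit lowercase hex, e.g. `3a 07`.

fb

[0+:1] err=1 & 0x1 = 0x1; word=0x01
[1+:2] kind=1 & 0x3 = 0x1; word=0x03
[3+:2] tag=3 & 0x3 = 0x3; word=0x1b
[5+:3] addr_hi=7 & 0x7 = 0x7; word=0xfb
word = 0xfb → little-endian bytes:
  [0]=0xfb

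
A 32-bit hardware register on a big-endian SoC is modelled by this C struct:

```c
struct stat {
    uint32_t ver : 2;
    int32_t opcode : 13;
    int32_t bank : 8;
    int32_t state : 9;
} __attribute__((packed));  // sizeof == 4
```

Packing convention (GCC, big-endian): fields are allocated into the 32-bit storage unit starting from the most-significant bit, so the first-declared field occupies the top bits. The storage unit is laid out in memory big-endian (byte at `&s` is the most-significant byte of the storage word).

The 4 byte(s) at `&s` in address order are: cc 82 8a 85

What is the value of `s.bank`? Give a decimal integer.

[0]=0xcc [1]=0x82 [2]=0x8a [3]=0x85 (big-endian) → word 0xcc828a85
ver [30+:2] = (word>>30) & 0x3 = 3
opcode [17+:13] = (word>>17) & 0x1fff = 1601
bank [9+:8] = (word>>9) & 0xff = 69  ←
state [0+:9] = (word>>0) & 0x1ff = 133
bank signed 8b, MSB=0: value = 69

69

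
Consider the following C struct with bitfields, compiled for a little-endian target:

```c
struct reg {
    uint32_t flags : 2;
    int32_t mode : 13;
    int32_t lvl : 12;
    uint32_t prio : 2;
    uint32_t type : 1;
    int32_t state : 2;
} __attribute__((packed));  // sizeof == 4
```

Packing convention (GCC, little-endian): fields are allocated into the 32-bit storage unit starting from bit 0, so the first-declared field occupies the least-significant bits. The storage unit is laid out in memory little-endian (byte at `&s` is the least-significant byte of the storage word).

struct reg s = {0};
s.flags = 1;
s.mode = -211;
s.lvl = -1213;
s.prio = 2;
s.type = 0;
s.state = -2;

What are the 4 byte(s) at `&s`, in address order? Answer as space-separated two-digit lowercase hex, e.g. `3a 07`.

flags:2 = 1 → 0x1 << 0 → word 0x00000001
mode:13 = -211 → 0x1f2d << 2 → word 0x00007cb5
lvl:12 = -1213 → 0xb43 << 15 → word 0x05a1fcb5
prio:2 = 2 → 0x2 << 27 → word 0x15a1fcb5
type:1 = 0 → 0x0 << 29 → word 0x15a1fcb5
state:2 = -2 → 0x2 << 30 → word 0x95a1fcb5
word = 0x95a1fcb5 → little-endian bytes:
  [0]=0xb5  [1]=0xfc  [2]=0xa1  [3]=0x95

b5 fc a1 95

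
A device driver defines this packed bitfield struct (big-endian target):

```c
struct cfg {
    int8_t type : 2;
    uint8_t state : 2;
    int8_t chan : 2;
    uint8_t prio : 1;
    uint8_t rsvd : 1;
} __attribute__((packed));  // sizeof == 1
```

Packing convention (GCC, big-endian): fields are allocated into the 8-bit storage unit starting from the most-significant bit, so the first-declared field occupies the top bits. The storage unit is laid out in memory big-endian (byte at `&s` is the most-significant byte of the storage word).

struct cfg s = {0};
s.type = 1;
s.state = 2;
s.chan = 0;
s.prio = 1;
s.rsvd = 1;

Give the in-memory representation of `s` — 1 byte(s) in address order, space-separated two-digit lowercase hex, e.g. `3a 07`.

63

type (2b) val=1 bits=0x1 at bit 6: 0x40
state (2b) val=2 bits=0x2 at bit 4: 0x60
chan (2b) val=0 bits=0x0 at bit 2: 0x60
prio (1b) val=1 bits=0x1 at bit 1: 0x62
rsvd (1b) val=1 bits=0x1 at bit 0: 0x63
word = 0x63 → big-endian bytes:
  [0]=0x63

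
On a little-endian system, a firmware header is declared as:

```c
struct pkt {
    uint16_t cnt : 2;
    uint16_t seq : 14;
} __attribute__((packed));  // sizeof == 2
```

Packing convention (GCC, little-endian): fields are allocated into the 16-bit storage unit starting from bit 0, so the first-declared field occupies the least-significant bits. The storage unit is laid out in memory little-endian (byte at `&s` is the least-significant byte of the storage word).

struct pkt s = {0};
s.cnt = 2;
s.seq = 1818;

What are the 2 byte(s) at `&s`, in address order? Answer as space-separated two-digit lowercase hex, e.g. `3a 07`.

cnt (2b) val=2 bits=0x2 at bit 0: 0x0002
seq (14b) val=1818 bits=0x71a at bit 2: 0x1c6a
word = 0x1c6a → little-endian bytes:
  [0]=0x6a  [1]=0x1c

6a 1c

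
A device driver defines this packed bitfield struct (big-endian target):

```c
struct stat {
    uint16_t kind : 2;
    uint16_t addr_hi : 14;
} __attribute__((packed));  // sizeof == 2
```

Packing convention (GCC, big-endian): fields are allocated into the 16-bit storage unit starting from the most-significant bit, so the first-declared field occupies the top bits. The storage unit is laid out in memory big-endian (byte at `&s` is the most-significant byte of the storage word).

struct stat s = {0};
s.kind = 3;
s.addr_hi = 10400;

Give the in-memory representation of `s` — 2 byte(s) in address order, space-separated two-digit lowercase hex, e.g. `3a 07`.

[14+:2] kind=3 & 0x3 = 0x3; word=0xc000
[0+:14] addr_hi=10400 & 0x3fff = 0x28a0; word=0xe8a0
word = 0xe8a0 → big-endian bytes:
  [0]=0xe8  [1]=0xa0

e8 a0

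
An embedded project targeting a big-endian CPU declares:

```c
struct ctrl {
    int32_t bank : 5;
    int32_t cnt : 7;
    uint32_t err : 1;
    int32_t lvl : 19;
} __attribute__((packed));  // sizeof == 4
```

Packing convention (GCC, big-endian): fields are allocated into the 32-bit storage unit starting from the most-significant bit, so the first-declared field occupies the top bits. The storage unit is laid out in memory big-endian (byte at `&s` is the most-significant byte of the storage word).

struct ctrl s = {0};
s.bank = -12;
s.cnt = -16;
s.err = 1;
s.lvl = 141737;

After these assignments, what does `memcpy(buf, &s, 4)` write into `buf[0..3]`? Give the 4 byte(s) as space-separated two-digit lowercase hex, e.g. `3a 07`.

[27+:5] bank=-12 & 0x1f = 0x14; word=0xa0000000
[20+:7] cnt=-16 & 0x7f = 0x70; word=0xa7000000
[19+:1] err=1 & 0x1 = 0x1; word=0xa7080000
[0+:19] lvl=141737 & 0x7ffff = 0x229a9; word=0xa70a29a9
word = 0xa70a29a9 → big-endian bytes:
  [0]=0xa7  [1]=0x0a  [2]=0x29  [3]=0xa9

a7 0a 29 a9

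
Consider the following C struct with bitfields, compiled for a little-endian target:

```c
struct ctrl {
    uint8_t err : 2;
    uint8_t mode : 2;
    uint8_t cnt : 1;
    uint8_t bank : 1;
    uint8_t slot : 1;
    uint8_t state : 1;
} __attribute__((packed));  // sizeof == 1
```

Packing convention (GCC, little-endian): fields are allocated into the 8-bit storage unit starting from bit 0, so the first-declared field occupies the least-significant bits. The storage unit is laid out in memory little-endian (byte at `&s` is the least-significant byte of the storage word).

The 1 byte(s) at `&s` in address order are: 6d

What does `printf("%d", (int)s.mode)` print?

[0]=0x6d (little-endian) → word 0x6d
err:2 @ bit 0 → (0x6d>>0)&0x3 = 0x1
mode:2 @ bit 2 → (0x6d>>2)&0x3 = 0x3  ←
cnt:1 @ bit 4 → (0x6d>>4)&0x1 = 0x0
bank:1 @ bit 5 → (0x6d>>5)&0x1 = 0x1
slot:1 @ bit 6 → (0x6d>>6)&0x1 = 0x1
state:1 @ bit 7 → (0x6d>>7)&0x1 = 0x0

3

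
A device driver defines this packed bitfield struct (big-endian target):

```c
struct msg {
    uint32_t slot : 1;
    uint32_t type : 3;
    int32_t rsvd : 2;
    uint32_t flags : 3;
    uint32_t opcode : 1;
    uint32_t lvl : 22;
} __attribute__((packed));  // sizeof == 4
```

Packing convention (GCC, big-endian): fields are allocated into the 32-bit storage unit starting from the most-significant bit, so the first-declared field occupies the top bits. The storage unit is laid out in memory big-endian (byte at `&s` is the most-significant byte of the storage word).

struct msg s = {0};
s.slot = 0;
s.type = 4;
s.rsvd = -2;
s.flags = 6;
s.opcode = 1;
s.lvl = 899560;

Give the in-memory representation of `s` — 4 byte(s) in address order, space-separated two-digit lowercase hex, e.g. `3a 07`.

slot:1 = 0 → 0x0 << 31 → word 0x00000000
type:3 = 4 → 0x4 << 28 → word 0x40000000
rsvd:2 = -2 → 0x2 << 26 → word 0x48000000
flags:3 = 6 → 0x6 << 23 → word 0x4b000000
opcode:1 = 1 → 0x1 << 22 → word 0x4b400000
lvl:22 = 899560 → 0xdb9e8 << 0 → word 0x4b4db9e8
word = 0x4b4db9e8 → big-endian bytes:
  [0]=0x4b  [1]=0x4d  [2]=0xb9  [3]=0xe8

4b 4d b9 e8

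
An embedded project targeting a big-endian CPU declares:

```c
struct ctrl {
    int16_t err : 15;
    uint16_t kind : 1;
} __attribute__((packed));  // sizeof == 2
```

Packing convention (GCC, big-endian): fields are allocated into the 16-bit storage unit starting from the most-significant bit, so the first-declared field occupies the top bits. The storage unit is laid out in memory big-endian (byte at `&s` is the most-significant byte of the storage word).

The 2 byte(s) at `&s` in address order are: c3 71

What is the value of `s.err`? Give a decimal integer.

-7752

[0]=0xc3 [1]=0x71 (big-endian) → word 0xc371
err [1+:15] = (word>>1) & 0x7fff = 25016  ←
kind [0+:1] = (word>>0) & 0x1 = 1
err signed 15b, MSB=1: 25016 - 32768 = -7752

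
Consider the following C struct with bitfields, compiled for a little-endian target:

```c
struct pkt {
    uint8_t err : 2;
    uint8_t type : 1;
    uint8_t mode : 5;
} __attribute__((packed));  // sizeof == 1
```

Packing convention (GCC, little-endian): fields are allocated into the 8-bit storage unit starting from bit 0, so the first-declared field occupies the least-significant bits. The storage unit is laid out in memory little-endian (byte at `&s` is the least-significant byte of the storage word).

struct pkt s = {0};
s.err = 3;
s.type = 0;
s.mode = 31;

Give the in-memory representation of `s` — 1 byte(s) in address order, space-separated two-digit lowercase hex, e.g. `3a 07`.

err (2b) val=3 bits=0x3 at bit 0: 0x03
type (1b) val=0 bits=0x0 at bit 2: 0x03
mode (5b) val=31 bits=0x1f at bit 3: 0xfb
word = 0xfb → little-endian bytes:
  [0]=0xfb

fb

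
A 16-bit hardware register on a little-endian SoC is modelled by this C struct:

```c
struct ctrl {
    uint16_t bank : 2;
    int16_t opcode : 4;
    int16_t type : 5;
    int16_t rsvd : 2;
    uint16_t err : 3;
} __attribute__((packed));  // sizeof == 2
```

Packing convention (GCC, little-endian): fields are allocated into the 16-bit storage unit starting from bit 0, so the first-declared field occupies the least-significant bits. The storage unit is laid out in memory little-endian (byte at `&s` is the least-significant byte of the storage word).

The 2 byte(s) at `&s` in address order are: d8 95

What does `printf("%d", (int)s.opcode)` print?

[0]=0xd8 [1]=0x95 (little-endian) → word 0x95d8
bank [0+:2] = (word>>0) & 0x3 = 0
opcode [2+:4] = (word>>2) & 0xf = 6  ←
type [6+:5] = (word>>6) & 0x1f = 23
rsvd [11+:2] = (word>>11) & 0x3 = 2
err [13+:3] = (word>>13) & 0x7 = 4
opcode signed 4b, MSB=0: value = 6

6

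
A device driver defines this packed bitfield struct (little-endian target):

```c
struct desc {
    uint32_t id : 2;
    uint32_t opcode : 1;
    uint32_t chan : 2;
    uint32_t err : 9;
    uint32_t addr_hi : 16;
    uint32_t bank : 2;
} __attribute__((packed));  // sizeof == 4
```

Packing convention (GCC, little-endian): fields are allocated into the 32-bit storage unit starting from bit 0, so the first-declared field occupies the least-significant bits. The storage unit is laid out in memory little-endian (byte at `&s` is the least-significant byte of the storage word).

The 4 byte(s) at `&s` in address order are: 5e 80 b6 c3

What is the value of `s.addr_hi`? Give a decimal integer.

[0]=0x5e [1]=0x80 [2]=0xb6 [3]=0xc3 (little-endian) → word 0xc3b6805e
id:2 @ bit 0 → (0xc3b6805e>>0)&0x3 = 0x2
opcode:1 @ bit 2 → (0xc3b6805e>>2)&0x1 = 0x1
chan:2 @ bit 3 → (0xc3b6805e>>3)&0x3 = 0x3
err:9 @ bit 5 → (0xc3b6805e>>5)&0x1ff = 0x2
addr_hi:16 @ bit 14 → (0xc3b6805e>>14)&0xffff = 0xeda  ←
bank:2 @ bit 30 → (0xc3b6805e>>30)&0x3 = 0x3

3802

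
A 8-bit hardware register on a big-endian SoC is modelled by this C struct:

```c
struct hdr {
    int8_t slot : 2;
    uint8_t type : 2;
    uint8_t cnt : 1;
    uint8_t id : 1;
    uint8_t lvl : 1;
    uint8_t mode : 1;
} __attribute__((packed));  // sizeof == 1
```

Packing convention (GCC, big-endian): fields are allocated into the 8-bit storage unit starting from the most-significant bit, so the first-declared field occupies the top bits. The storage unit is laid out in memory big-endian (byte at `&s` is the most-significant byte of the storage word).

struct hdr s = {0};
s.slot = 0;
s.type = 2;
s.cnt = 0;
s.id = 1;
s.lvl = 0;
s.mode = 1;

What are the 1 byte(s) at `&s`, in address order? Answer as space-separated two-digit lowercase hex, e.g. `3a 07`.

25

slot (2b) val=0 bits=0x0 at bit 6: 0x00
type (2b) val=2 bits=0x2 at bit 4: 0x20
cnt (1b) val=0 bits=0x0 at bit 3: 0x20
id (1b) val=1 bits=0x1 at bit 2: 0x24
lvl (1b) val=0 bits=0x0 at bit 1: 0x24
mode (1b) val=1 bits=0x1 at bit 0: 0x25
word = 0x25 → big-endian bytes:
  [0]=0x25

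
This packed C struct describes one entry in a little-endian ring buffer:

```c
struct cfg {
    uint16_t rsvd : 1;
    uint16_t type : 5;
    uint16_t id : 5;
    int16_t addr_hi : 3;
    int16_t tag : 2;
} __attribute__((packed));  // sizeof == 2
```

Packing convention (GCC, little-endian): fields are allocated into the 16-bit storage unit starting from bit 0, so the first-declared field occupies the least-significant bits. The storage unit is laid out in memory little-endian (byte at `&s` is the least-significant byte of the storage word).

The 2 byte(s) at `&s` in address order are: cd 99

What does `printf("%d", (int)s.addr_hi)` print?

3

[0]=0xcd [1]=0x99 (little-endian) → word 0x99cd
rsvd:1 @ bit 0 → (0x99cd>>0)&0x1 = 0x1
type:5 @ bit 1 → (0x99cd>>1)&0x1f = 0x6
id:5 @ bit 6 → (0x99cd>>6)&0x1f = 0x7
addr_hi:3 @ bit 11 → (0x99cd>>11)&0x7 = 0x3  ←
tag:2 @ bit 14 → (0x99cd>>14)&0x3 = 0x2
addr_hi signed 3b, MSB=0: value = 3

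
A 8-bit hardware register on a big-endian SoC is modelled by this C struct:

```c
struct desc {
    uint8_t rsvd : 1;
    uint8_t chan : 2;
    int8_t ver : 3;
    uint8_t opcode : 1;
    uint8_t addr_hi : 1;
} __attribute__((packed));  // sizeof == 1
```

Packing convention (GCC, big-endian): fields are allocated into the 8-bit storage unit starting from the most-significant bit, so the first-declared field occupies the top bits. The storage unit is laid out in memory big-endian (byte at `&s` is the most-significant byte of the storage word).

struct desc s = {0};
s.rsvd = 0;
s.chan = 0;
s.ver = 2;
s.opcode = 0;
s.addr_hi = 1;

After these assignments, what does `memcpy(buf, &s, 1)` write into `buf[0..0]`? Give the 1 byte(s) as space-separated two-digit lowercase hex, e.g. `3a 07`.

rsvd (1b) val=0 bits=0x0 at bit 7: 0x00
chan (2b) val=0 bits=0x0 at bit 5: 0x00
ver (3b) val=2 bits=0x2 at bit 2: 0x08
opcode (1b) val=0 bits=0x0 at bit 1: 0x08
addr_hi (1b) val=1 bits=0x1 at bit 0: 0x09
word = 0x09 → big-endian bytes:
  [0]=0x09

09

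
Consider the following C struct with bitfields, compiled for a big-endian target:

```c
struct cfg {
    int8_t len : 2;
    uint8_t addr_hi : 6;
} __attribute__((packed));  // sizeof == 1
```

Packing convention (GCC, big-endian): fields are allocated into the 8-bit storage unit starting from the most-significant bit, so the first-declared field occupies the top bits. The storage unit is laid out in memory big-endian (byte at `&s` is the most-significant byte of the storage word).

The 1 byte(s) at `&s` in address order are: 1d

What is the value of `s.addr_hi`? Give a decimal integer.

[0]=0x1d (big-endian) → word 0x1d
len:2 @ bit 6 → (0x1d>>6)&0x3 = 0x0
addr_hi:6 @ bit 0 → (0x1d>>0)&0x3f = 0x1d  ←

29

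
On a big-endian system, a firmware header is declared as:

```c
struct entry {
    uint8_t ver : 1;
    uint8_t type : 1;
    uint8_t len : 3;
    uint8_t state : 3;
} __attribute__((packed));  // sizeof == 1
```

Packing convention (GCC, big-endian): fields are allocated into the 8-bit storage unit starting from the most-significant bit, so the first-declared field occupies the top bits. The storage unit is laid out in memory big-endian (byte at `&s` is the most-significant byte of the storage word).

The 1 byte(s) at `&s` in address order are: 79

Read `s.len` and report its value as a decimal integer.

7

[0]=0x79 (big-endian) → word 0x79
ver:1 @ bit 7 → (0x79>>7)&0x1 = 0x0
type:1 @ bit 6 → (0x79>>6)&0x1 = 0x1
len:3 @ bit 3 → (0x79>>3)&0x7 = 0x7  ←
state:3 @ bit 0 → (0x79>>0)&0x7 = 0x1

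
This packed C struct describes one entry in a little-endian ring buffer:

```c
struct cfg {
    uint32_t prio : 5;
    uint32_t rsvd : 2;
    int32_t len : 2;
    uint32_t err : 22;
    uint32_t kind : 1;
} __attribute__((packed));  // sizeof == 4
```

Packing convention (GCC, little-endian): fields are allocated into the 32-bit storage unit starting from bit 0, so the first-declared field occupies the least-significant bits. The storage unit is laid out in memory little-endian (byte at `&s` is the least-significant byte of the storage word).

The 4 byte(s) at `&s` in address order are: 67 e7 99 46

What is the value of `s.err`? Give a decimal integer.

2313459

[0]=0x67 [1]=0xe7 [2]=0x99 [3]=0x46 (little-endian) → word 0x4699e767
prio:5 @ bit 0 → (0x4699e767>>0)&0x1f = 0x7
rsvd:2 @ bit 5 → (0x4699e767>>5)&0x3 = 0x3
len:2 @ bit 7 → (0x4699e767>>7)&0x3 = 0x2
err:22 @ bit 9 → (0x4699e767>>9)&0x3fffff = 0x234cf3  ←
kind:1 @ bit 31 → (0x4699e767>>31)&0x1 = 0x0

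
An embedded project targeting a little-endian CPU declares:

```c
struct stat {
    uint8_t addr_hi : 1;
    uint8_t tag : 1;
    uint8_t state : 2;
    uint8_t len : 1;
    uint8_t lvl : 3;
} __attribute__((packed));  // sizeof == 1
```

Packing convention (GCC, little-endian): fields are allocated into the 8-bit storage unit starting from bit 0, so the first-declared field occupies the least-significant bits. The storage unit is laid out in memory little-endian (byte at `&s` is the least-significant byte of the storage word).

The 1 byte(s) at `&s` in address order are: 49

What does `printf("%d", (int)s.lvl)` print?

[0]=0x49 (little-endian) → word 0x49
addr_hi:1 @ bit 0 → (0x49>>0)&0x1 = 0x1
tag:1 @ bit 1 → (0x49>>1)&0x1 = 0x0
state:2 @ bit 2 → (0x49>>2)&0x3 = 0x2
len:1 @ bit 4 → (0x49>>4)&0x1 = 0x0
lvl:3 @ bit 5 → (0x49>>5)&0x7 = 0x2  ←

2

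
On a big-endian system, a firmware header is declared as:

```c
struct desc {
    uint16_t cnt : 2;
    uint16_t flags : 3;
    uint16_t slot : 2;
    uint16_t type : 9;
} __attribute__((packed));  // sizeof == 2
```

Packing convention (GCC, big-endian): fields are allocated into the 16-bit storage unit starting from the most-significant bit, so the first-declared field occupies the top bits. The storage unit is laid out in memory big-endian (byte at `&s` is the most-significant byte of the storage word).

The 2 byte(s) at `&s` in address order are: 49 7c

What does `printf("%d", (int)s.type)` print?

380

[0]=0x49 [1]=0x7c (big-endian) → word 0x497c
cnt:2 @ bit 14 → (0x497c>>14)&0x3 = 0x1
flags:3 @ bit 11 → (0x497c>>11)&0x7 = 0x1
slot:2 @ bit 9 → (0x497c>>9)&0x3 = 0x0
type:9 @ bit 0 → (0x497c>>0)&0x1ff = 0x17c  ←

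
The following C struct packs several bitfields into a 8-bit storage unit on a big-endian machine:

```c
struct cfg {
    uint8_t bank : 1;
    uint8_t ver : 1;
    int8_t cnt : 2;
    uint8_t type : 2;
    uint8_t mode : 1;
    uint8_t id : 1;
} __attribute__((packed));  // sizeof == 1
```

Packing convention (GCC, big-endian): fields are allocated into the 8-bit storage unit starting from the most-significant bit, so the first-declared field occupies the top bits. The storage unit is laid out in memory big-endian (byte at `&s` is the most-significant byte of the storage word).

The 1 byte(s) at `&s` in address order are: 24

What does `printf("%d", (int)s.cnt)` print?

[0]=0x24 (big-endian) → word 0x24
bank:1 @ bit 7 → (0x24>>7)&0x1 = 0x0
ver:1 @ bit 6 → (0x24>>6)&0x1 = 0x0
cnt:2 @ bit 4 → (0x24>>4)&0x3 = 0x2  ←
type:2 @ bit 2 → (0x24>>2)&0x3 = 0x1
mode:1 @ bit 1 → (0x24>>1)&0x1 = 0x0
id:1 @ bit 0 → (0x24>>0)&0x1 = 0x0
cnt signed 2b, MSB=1: 2 - 4 = -2

-2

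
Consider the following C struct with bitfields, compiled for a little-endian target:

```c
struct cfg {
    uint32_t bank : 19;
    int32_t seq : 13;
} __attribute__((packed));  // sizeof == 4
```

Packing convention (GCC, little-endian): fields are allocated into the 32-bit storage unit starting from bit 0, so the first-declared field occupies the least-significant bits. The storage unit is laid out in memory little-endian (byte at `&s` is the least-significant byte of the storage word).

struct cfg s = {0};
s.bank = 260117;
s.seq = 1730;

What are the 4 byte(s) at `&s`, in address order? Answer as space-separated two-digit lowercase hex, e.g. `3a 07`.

bank:19 = 260117 → 0x3f815 << 0 → word 0x0003f815
seq:13 = 1730 → 0x6c2 << 19 → word 0x3613f815
word = 0x3613f815 → little-endian bytes:
  [0]=0x15  [1]=0xf8  [2]=0x13  [3]=0x36

15 f8 13 36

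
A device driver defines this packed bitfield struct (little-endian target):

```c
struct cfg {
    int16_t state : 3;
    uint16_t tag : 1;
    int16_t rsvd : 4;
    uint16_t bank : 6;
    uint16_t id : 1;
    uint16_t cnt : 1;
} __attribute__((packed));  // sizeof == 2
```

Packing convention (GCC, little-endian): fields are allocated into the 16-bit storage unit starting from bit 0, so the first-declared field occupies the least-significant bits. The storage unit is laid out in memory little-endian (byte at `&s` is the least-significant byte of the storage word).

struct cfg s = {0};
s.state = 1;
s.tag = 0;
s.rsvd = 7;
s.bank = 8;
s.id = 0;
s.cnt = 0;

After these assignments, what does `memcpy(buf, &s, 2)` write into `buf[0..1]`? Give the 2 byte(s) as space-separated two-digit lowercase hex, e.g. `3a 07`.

state:3 = 1 → 0x1 << 0 → word 0x0001
tag:1 = 0 → 0x0 << 3 → word 0x0001
rsvd:4 = 7 → 0x7 << 4 → word 0x0071
bank:6 = 8 → 0x8 << 8 → word 0x0871
id:1 = 0 → 0x0 << 14 → word 0x0871
cnt:1 = 0 → 0x0 << 15 → word 0x0871
word = 0x0871 → little-endian bytes:
  [0]=0x71  [1]=0x08

71 08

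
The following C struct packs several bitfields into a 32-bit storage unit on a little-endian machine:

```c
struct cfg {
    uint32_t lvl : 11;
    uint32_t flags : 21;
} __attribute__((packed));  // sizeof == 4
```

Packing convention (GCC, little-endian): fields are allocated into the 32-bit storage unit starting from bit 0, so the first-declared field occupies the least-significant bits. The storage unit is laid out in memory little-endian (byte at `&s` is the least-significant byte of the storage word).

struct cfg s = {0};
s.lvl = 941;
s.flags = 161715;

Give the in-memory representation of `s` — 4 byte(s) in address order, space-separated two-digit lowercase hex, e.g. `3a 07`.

ad 9b bd 13

lvl (11b) val=941 bits=0x3ad at bit 0: 0x000003ad
flags (21b) val=161715 bits=0x277b3 at bit 11: 0x13bd9bad
word = 0x13bd9bad → little-endian bytes:
  [0]=0xad  [1]=0x9b  [2]=0xbd  [3]=0x13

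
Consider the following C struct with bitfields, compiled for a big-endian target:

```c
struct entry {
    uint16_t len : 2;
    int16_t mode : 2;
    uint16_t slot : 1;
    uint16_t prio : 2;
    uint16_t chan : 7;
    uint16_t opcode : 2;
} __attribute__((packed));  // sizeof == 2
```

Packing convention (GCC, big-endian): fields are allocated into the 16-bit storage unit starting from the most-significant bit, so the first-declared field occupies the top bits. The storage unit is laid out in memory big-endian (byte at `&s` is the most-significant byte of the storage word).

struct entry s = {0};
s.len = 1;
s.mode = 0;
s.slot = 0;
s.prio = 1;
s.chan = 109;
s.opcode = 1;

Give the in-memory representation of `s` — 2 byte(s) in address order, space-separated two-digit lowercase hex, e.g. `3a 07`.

len:2 = 1 → 0x1 << 14 → word 0x4000
mode:2 = 0 → 0x0 << 12 → word 0x4000
slot:1 = 0 → 0x0 << 11 → word 0x4000
prio:2 = 1 → 0x1 << 9 → word 0x4200
chan:7 = 109 → 0x6d << 2 → word 0x43b4
opcode:2 = 1 → 0x1 << 0 → word 0x43b5
word = 0x43b5 → big-endian bytes:
  [0]=0x43  [1]=0xb5

43 b5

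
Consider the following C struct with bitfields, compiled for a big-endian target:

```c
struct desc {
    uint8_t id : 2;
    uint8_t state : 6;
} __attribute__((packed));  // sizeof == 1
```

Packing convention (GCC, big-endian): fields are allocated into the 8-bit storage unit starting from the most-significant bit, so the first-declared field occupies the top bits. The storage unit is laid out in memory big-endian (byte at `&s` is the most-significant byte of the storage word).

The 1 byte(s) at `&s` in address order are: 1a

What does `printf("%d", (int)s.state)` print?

[0]=0x1a (big-endian) → word 0x1a
id:2 @ bit 6 → (0x1a>>6)&0x3 = 0x0
state:6 @ bit 0 → (0x1a>>0)&0x3f = 0x1a  ←

26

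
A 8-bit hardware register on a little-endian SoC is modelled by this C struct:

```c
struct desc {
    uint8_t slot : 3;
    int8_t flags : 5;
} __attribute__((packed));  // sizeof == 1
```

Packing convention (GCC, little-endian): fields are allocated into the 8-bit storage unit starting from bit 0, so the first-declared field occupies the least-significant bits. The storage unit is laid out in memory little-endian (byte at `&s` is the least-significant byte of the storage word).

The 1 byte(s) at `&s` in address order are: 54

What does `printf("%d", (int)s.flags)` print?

[0]=0x54 (little-endian) → word 0x54
slot:3 @ bit 0 → (0x54>>0)&0x7 = 0x4
flags:5 @ bit 3 → (0x54>>3)&0x1f = 0xa  ←
flags signed 5b, MSB=0: value = 10

10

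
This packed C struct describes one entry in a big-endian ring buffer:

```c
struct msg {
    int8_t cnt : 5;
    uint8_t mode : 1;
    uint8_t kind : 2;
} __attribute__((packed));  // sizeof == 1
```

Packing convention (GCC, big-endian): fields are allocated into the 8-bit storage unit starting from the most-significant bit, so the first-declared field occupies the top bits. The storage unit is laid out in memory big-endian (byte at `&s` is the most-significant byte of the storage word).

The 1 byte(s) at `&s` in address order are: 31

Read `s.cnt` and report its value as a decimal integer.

[0]=0x31 (big-endian) → word 0x31
cnt:5 @ bit 3 → (0x31>>3)&0x1f = 0x6  ←
mode:1 @ bit 2 → (0x31>>2)&0x1 = 0x0
kind:2 @ bit 0 → (0x31>>0)&0x3 = 0x1
cnt signed 5b, MSB=0: value = 6

6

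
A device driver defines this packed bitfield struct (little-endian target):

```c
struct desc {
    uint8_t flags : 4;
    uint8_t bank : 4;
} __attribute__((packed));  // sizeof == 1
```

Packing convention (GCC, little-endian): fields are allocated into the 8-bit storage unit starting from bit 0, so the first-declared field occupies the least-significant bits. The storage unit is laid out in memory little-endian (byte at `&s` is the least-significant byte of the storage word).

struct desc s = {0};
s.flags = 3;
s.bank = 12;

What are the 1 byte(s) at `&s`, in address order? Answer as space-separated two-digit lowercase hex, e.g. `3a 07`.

[0+:4] flags=3 & 0xf = 0x3; word=0x03
[4+:4] bank=12 & 0xf = 0xc; word=0xc3
word = 0xc3 → little-endian bytes:
  [0]=0xc3

c3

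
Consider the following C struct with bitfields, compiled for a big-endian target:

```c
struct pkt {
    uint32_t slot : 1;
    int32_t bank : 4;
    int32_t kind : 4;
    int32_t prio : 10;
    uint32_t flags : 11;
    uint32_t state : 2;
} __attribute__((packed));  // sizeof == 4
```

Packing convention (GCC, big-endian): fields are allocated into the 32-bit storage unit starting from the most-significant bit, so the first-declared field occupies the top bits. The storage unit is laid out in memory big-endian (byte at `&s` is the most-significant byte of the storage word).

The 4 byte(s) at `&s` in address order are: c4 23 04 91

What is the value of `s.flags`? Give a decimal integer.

292

[0]=0xc4 [1]=0x23 [2]=0x04 [3]=0x91 (big-endian) → word 0xc4230491
slot:1 @ bit 31 → (0xc4230491>>31)&0x1 = 0x1
bank:4 @ bit 27 → (0xc4230491>>27)&0xf = 0x8
kind:4 @ bit 23 → (0xc4230491>>23)&0xf = 0x8
prio:10 @ bit 13 → (0xc4230491>>13)&0x3ff = 0x118
flags:11 @ bit 2 → (0xc4230491>>2)&0x7ff = 0x124  ←
state:2 @ bit 0 → (0xc4230491>>0)&0x3 = 0x1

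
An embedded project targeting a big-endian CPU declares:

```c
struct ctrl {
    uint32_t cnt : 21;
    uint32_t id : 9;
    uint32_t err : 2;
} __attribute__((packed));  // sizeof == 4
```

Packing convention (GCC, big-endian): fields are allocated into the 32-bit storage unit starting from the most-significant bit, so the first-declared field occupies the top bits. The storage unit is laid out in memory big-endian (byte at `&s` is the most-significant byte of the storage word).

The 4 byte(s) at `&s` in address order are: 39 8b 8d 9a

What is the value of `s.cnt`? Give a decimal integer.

[0]=0x39 [1]=0x8b [2]=0x8d [3]=0x9a (big-endian) → word 0x398b8d9a
cnt [11+:21] = (word>>11) & 0x1fffff = 471409  ←
id [2+:9] = (word>>2) & 0x1ff = 358
err [0+:2] = (word>>0) & 0x3 = 2

471409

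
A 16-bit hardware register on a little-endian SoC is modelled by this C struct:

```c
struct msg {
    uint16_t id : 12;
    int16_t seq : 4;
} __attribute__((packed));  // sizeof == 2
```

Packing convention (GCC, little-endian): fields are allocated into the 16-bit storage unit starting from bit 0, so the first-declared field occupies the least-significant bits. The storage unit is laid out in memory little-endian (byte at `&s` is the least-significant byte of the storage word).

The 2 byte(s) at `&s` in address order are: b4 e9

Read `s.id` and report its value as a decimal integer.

[0]=0xb4 [1]=0xe9 (little-endian) → word 0xe9b4
id [0+:12] = (word>>0) & 0xfff = 2484  ←
seq [12+:4] = (word>>12) & 0xf = 14

2484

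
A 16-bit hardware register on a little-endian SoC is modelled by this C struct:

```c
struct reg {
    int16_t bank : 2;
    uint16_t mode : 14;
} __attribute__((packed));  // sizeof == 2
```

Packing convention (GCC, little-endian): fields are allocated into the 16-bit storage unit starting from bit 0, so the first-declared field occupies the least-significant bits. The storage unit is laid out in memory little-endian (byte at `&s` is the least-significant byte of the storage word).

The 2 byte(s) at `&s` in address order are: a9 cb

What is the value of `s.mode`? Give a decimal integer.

13034

[0]=0xa9 [1]=0xcb (little-endian) → word 0xcba9
bank:2 @ bit 0 → (0xcba9>>0)&0x3 = 0x1
mode:14 @ bit 2 → (0xcba9>>2)&0x3fff = 0x32ea  ←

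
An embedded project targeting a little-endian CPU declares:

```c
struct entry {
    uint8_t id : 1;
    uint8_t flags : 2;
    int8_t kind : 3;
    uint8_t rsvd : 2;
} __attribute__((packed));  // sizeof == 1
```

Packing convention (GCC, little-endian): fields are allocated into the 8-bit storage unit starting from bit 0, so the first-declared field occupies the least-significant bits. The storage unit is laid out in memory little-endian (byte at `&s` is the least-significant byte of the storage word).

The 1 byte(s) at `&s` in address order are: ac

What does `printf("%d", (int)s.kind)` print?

-3

[0]=0xac (little-endian) → word 0xac
id [0+:1] = (word>>0) & 0x1 = 0
flags [1+:2] = (word>>1) & 0x3 = 2
kind [3+:3] = (word>>3) & 0x7 = 5  ←
rsvd [6+:2] = (word>>6) & 0x3 = 2
kind signed 3b, MSB=1: 5 - 8 = -3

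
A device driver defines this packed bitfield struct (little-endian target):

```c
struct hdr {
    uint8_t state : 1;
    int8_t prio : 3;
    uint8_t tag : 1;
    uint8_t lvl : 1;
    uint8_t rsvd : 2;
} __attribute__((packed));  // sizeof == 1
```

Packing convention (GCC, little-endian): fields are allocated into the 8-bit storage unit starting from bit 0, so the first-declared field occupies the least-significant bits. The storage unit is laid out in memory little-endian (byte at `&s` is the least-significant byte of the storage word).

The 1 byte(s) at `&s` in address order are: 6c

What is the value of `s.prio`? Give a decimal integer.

-2

[0]=0x6c (little-endian) → word 0x6c
state [0+:1] = (word>>0) & 0x1 = 0
prio [1+:3] = (word>>1) & 0x7 = 6  ←
tag [4+:1] = (word>>4) & 0x1 = 0
lvl [5+:1] = (word>>5) & 0x1 = 1
rsvd [6+:2] = (word>>6) & 0x3 = 1
prio signed 3b, MSB=1: 6 - 8 = -2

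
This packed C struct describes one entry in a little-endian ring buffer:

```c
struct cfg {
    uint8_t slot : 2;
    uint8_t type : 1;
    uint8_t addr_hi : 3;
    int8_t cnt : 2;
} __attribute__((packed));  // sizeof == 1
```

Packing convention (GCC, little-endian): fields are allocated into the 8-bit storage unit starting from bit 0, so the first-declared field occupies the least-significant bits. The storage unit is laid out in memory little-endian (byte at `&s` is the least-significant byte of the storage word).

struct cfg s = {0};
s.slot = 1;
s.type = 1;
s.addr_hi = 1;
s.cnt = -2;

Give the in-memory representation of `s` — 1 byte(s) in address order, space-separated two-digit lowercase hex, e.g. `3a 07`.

8d

[0+:2] slot=1 & 0x3 = 0x1; word=0x01
[2+:1] type=1 & 0x1 = 0x1; word=0x05
[3+:3] addr_hi=1 & 0x7 = 0x1; word=0x0d
[6+:2] cnt=-2 & 0x3 = 0x2; word=0x8d
word = 0x8d → little-endian bytes:
  [0]=0x8d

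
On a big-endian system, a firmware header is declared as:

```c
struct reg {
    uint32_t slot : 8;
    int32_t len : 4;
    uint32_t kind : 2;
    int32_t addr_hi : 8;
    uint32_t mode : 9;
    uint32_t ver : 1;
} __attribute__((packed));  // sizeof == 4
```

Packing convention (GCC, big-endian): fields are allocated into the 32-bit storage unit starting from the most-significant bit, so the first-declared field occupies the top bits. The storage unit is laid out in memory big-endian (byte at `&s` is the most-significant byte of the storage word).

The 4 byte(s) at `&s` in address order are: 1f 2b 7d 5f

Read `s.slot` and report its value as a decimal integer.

[0]=0x1f [1]=0x2b [2]=0x7d [3]=0x5f (big-endian) → word 0x1f2b7d5f
slot [24+:8] = (word>>24) & 0xff = 31  ←
len [20+:4] = (word>>20) & 0xf = 2
kind [18+:2] = (word>>18) & 0x3 = 2
addr_hi [10+:8] = (word>>10) & 0xff = 223
mode [1+:9] = (word>>1) & 0x1ff = 175
ver [0+:1] = (word>>0) & 0x1 = 1

31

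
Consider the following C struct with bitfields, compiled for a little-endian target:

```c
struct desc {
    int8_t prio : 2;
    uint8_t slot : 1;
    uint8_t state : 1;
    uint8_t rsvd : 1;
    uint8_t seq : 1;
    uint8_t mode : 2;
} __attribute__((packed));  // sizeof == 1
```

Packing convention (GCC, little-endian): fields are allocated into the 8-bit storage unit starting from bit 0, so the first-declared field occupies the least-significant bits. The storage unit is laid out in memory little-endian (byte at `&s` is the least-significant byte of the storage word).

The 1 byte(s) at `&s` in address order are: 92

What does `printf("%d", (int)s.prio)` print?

[0]=0x92 (little-endian) → word 0x92
prio [0+:2] = (word>>0) & 0x3 = 2  ←
slot [2+:1] = (word>>2) & 0x1 = 0
state [3+:1] = (word>>3) & 0x1 = 0
rsvd [4+:1] = (word>>4) & 0x1 = 1
seq [5+:1] = (word>>5) & 0x1 = 0
mode [6+:2] = (word>>6) & 0x3 = 2
prio signed 2b, MSB=1: 2 - 4 = -2

-2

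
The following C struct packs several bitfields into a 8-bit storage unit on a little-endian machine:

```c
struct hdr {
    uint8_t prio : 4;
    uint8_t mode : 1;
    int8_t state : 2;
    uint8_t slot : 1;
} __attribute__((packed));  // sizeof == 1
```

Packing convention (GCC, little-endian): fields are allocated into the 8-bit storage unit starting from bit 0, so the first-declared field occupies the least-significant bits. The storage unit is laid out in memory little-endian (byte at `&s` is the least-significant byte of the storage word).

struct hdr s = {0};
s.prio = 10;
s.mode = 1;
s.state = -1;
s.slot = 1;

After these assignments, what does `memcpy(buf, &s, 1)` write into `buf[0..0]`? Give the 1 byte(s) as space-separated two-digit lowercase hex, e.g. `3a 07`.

prio (4b) val=10 bits=0xa at bit 0: 0x0a
mode (1b) val=1 bits=0x1 at bit 4: 0x1a
state (2b) val=-1 bits=0x3 at bit 5: 0x7a
slot (1b) val=1 bits=0x1 at bit 7: 0xfa
word = 0xfa → little-endian bytes:
  [0]=0xfa

fa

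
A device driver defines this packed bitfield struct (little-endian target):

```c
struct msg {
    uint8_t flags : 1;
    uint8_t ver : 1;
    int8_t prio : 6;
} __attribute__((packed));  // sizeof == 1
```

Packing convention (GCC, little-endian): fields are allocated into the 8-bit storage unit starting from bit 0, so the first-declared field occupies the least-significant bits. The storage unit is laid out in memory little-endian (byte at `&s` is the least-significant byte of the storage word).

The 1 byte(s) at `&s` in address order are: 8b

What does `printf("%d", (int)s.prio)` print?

[0]=0x8b (little-endian) → word 0x8b
flags:1 @ bit 0 → (0x8b>>0)&0x1 = 0x1
ver:1 @ bit 1 → (0x8b>>1)&0x1 = 0x1
prio:6 @ bit 2 → (0x8b>>2)&0x3f = 0x22  ←
prio signed 6b, MSB=1: 34 - 64 = -30

-30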